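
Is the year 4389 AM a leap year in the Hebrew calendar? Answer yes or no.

Hebrew year 4389 is year 19 of its 19-year Metonic cycle; leap years are at positions 3, 6, 8, 11, 14, 17, 19, so it is a leap year (13 months).

yes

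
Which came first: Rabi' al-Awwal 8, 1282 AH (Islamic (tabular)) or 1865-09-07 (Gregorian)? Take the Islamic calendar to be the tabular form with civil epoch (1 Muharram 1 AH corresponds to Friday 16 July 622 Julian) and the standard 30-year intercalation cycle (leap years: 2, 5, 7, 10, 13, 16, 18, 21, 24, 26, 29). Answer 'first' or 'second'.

The two dates have Julian Day Numbers 2402450 and 2402487 respectively.
Since 2402450 < 2402487, the first date comes first.

first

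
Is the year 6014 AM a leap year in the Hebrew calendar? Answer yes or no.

Hebrew year 6014 is year 10 of its 19-year Metonic cycle; leap years are at positions 3, 6, 8, 11, 14, 17, 19, so it is a common year (12 months).

no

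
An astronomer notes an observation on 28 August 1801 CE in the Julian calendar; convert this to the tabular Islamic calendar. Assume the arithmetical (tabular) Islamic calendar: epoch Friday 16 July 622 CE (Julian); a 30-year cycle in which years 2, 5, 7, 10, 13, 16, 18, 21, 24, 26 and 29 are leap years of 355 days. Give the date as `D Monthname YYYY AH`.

Julian Day Number of the source date = 2379113.
Converting JDN 2379113 to the tabular Islamic calendar gives 1 Jumada al-Awwal 1216 AH.

1 Jumada al-Awwal 1216 AH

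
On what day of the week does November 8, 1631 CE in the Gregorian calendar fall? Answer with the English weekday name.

Saturday

Since JDN mod 7 = 5 (0 = Monday), the day is Saturday.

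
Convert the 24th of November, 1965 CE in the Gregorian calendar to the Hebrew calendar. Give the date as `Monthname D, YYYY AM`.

Both dates share Julian Day Number 2439089; in the Hebrew calendar that is 29 Cheshvan 5726 AM.

Cheshvan 29, 5726 AM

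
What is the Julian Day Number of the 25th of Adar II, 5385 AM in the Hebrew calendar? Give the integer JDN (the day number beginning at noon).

2314672

In the Gregorian calendar the same day is 3 April 1625.
JDN 2451545 is 1 January 2000 CE (Gregorian); the target day is −136873 days from there, so JDN = 2314672.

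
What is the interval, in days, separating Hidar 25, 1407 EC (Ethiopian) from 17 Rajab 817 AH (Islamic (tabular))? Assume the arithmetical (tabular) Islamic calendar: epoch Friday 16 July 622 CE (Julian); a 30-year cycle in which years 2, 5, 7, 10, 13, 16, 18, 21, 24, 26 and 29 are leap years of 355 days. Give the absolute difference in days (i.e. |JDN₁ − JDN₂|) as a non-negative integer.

First date → JDN 2237846; second date → JDN 2237796.
The interval is |2237846 − 2237796| = 50 days.

50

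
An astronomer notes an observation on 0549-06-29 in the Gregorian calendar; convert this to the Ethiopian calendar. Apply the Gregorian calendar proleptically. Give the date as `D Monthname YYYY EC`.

Both dates share Julian Day Number 1921758; in the Ethiopian calendar that is 3 Hamle 541 EC.

3 Hamle 541 EC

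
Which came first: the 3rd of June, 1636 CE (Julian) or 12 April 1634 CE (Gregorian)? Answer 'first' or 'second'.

second

The two dates have Julian Day Numbers 2318761 and 2317968 respectively.
Since 2317968 < 2318761, the second date comes first.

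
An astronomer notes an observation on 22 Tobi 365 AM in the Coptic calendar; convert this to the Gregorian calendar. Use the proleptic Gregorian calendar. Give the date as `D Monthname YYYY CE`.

20 January 649 CE

Julian Day Number of the source date = 1958122.
Converting JDN 1958122 to the Gregorian calendar gives 20 January 649 CE.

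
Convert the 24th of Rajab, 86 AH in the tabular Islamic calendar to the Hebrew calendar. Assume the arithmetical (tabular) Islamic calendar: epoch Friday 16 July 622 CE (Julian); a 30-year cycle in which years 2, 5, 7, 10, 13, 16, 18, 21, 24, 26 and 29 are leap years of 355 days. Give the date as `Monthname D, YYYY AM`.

Julian Day Number of the source date = 1978761.
Converting JDN 1978761 to the Hebrew calendar gives 24 Tammuz 4465 AM.

Tammuz 24, 4465 AM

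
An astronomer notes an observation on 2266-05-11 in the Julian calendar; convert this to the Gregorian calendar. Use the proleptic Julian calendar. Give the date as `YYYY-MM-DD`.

2266-05-26

At this point the Julian calendar is 15 days behind the Gregorian.
11 May 2266 Julian + 15 days → 26 May 2266 Gregorian.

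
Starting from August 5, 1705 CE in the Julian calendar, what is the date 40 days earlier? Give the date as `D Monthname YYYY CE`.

26 June 1705 CE

The starting date is JDN 2344026; 2344026 − 40 = 2343986.
JDN 2343986 corresponds to 26 June 1705 CE.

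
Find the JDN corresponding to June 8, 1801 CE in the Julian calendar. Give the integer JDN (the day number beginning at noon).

Equivalently 20 June 1801 (Gregorian).
JDN 2451545 is 1 January 2000 CE (Gregorian); the target day is −72513 days from there, so JDN = 2379032.

2379032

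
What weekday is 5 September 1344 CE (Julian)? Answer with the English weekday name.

Sunday

In the proleptic Gregorian calendar this is 13 September 1344 (JDN 2212202).
JDN 2212202 mod 7 = 6, and JDN 0 was a Monday, so this is a Sunday.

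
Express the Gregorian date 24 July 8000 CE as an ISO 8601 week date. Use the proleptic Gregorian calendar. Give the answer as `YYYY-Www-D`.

The weekday is Monday (ISO weekday 1).
That Monday belongs to ISO week 30 of ISO year 8000.

8000-W30-1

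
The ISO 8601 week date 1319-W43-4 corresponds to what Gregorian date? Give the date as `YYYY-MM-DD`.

ISO week 1 of 1319 is the week containing the first Thursday of 1319.
Week 43, day 4 (Thursday) lands on 1319-10-26.

1319-10-26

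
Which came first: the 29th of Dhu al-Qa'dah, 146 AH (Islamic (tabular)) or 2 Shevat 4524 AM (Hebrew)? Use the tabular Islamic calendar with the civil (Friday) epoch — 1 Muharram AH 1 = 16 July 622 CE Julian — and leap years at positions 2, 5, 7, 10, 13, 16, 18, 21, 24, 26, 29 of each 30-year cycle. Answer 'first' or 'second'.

First date → JDN 2000146; second date → JDN 2000118.
JDN 2000118 < JDN 2000146, so the second date is earlier.

second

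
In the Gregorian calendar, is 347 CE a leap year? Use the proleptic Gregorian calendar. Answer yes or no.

no

347 is not divisible by 4, so it is a common year.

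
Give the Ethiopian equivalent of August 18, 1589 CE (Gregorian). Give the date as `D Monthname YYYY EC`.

15 Nehase 1581 EC

Both dates share Julian Day Number 2301660; in the Ethiopian calendar that is 15 Nehase 1581 EC.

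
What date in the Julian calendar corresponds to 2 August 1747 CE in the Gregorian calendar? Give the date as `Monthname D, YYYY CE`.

For dates in this range the Gregorian date is 11 days ahead of the Julian.
2 August 1747 Gregorian − 11 days → 22 July 1747 Julian.

July 22, 1747 CE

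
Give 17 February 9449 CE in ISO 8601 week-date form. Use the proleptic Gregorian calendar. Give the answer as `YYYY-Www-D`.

The weekday is Saturday (ISO weekday 6).
That Saturday belongs to ISO week 7 of ISO year 9449.

9449-W07-6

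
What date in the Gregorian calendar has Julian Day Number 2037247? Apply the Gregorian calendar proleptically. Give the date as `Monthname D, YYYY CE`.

JDN 2451545 is 1 Jan 2000; 2037247 is −414298 days from there.

September 9, 865 CE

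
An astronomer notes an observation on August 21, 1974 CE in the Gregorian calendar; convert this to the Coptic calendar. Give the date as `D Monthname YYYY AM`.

15 Mesori 1690 AM

Julian Day Number of the source date = 2442281.
Converting JDN 2442281 to the Coptic calendar gives 15 Mesori 1690 AM.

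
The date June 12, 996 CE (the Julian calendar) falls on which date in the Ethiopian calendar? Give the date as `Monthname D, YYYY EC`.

Julian Day Number of the source date = 2085010.
Converting JDN 2085010 to the Ethiopian calendar gives 18 Sene 988 EC.

Sene 18, 988 EC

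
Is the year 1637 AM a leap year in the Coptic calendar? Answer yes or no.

1637 mod 4 = 1; in the Coptic calendar a year is leap when year mod 4 = 3, so it is a common year.

no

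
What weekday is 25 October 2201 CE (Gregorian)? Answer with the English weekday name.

Sunday

2525256 ≡ 6 (mod 7); counting from Monday = 0 gives Sunday.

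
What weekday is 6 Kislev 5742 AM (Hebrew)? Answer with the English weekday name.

Wednesday

This is JDN 2444941 (2 December 1981 Gregorian).
2444941 ≡ 2 (mod 7); counting from Monday = 0 gives Wednesday.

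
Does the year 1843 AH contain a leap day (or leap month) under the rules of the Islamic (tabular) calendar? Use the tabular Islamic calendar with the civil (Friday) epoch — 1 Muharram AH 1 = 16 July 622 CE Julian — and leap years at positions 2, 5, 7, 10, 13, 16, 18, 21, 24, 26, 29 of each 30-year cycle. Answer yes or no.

Year 1843 AH is year 13 of its 30-year cycle; leap positions are 2, 5, 7, 10, 13, 16, 18, 21, 24, 26, 29, so it is a leap year (355 days).

yes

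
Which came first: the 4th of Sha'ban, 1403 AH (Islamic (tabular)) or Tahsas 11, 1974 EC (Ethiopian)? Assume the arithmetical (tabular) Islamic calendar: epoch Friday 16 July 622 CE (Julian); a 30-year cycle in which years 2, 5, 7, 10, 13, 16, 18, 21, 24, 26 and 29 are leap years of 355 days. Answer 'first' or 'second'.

First date → JDN 2445472; second date → JDN 2444959.
JDN 2444959 < JDN 2445472, so the second date is earlier.

second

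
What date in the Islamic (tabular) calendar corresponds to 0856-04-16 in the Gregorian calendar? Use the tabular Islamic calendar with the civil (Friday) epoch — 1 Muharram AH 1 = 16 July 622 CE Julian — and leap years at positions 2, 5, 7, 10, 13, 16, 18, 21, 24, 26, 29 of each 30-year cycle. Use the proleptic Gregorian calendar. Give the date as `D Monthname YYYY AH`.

Both dates share Julian Day Number 2033814; in the tabular Islamic calendar that is 2 Dhu al-Hijjah 241 AH.

2 Dhu al-Hijjah 241 AH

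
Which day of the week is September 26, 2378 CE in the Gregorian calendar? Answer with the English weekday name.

JDN 2589875 mod 7 = 1, and JDN 0 was a Monday, so this is a Tuesday.

Tuesday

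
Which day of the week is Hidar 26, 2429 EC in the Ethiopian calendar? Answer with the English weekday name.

Equivalently 8 December 2436 Gregorian, JDN 2611133.
2611133 ≡ 0 (mod 7); counting from Monday = 0 gives Monday.

Monday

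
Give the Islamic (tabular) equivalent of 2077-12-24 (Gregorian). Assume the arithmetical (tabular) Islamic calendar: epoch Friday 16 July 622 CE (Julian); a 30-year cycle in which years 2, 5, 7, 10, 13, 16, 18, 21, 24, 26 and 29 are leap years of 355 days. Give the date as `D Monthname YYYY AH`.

8 Safar 1501 AH

Julian Day Number of the source date = 2480027.
Converting JDN 2480027 to the tabular Islamic calendar gives 8 Safar 1501 AH.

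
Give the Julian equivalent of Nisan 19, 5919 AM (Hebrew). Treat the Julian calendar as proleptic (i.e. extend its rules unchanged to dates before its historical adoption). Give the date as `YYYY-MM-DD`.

2159-03-24

Julian Day Number of the source date = 2509715.
Converting JDN 2509715 to the Julian calendar gives 24 March 2159 CE.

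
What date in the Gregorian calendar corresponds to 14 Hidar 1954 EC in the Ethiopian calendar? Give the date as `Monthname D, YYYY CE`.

Both dates share Julian Day Number 2437627; in the Gregorian calendar that is 23 November 1961 CE.

November 23, 1961 CE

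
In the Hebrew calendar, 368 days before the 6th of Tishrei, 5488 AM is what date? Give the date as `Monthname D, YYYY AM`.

Counting 368 days back from JDN 2352097 reaches JDN 2351729, which is Elul 22, 5486 AM.

Elul 22, 5486 AM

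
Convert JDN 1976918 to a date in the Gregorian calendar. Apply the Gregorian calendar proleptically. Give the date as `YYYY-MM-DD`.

0700-07-08

Counting from JDN 2299161 = 15 Oct 1582 gives an offset of -322243 days.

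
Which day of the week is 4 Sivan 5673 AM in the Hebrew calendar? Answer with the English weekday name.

In the Gregorian calendar this is 9 June 1913 (JDN 2419928).
Since JDN mod 7 = 0 (0 = Monday), the day is Monday.

Monday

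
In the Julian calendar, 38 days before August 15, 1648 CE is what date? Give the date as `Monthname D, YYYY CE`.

July 8, 1648 CE

The starting date is JDN 2323217; 2323217 − 38 = 2323179.
JDN 2323179 corresponds to July 8, 1648 CE.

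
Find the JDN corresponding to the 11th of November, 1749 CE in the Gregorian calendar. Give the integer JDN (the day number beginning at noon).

JDN 2299161 is 15 October 1582 CE (Gregorian); the target day is +61023 days from there, so JDN = 2360184.

2360184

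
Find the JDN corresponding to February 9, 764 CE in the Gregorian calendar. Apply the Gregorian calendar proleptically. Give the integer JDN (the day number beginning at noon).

JDN 2451545 is 1 January 2000 CE (Gregorian); the target day is −451401 days from there, so JDN = 2000144.

2000144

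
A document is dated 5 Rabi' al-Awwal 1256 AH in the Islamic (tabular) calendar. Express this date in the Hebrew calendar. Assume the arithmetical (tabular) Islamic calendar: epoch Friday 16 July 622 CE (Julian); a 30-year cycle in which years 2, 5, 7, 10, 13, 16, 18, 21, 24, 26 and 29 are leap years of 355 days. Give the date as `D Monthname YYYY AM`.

4 Iyar 5600 AM

Both dates share Julian Day Number 2393233; in the Hebrew calendar that is 4 Iyar 5600 AM.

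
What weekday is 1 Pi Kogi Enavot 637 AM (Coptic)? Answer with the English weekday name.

Friday

This is JDN 2057689 (29 August 921 Gregorian).
JDN 2057689 mod 7 = 4, and JDN 0 was a Monday, so this is a Friday.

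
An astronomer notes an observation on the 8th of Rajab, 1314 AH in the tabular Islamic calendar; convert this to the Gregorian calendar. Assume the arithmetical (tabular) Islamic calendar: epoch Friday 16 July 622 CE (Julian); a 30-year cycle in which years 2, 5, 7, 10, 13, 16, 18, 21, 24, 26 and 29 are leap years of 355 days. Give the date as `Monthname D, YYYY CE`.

December 13, 1896 CE

Julian Day Number of the source date = 2413907.
Converting JDN 2413907 to the Gregorian calendar gives 13 December 1896 CE.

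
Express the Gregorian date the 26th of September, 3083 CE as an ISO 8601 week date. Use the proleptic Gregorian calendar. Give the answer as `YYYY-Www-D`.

The weekday is Wednesday (ISO weekday 3).
That Wednesday belongs to ISO week 39 of ISO year 3083.

3083-W39-3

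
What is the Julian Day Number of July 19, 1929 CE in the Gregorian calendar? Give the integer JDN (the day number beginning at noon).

JDN 2299161 is 15 October 1582 CE (Gregorian); the target day is +126651 days from there, so JDN = 2425812.

2425812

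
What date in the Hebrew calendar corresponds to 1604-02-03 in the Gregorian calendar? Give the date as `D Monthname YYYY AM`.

2 Adar I 5364 AM

Both dates share Julian Day Number 2306942; in the Hebrew calendar that is 2 Adar I 5364 AM.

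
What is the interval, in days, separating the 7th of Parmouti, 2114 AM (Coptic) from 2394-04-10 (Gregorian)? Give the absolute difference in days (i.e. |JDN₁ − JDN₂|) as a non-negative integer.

1469

First date → JDN 2597019; second date → JDN 2595550.
The interval is |2597019 − 2595550| = 1469 days.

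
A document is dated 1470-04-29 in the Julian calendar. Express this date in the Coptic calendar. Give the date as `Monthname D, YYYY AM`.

Pashons 4, 1186 AM

Julian Day Number of the source date = 2258094.
Converting JDN 2258094 to the Coptic calendar gives 4 Pashons 1186 AM.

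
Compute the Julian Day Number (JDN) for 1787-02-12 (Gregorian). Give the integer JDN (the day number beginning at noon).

2373791

JDN 2400001 is 17 November 1858 CE (Gregorian), MJD 0; the target day is −26210 days from there, so JDN = 2373791.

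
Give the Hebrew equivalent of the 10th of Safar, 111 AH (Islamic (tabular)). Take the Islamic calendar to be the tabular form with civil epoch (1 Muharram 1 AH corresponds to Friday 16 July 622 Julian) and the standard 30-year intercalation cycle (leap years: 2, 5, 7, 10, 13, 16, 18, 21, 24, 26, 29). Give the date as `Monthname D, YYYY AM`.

Julian Day Number of the source date = 1987459.
Converting JDN 1987459 to the Hebrew calendar gives 12 Sivan 4489 AM.

Sivan 12, 4489 AM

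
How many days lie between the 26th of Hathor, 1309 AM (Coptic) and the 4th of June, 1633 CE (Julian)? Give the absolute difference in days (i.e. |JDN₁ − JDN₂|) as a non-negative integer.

14804

JDN of the first date = 2302862.
JDN of the second date = 2317666.
|2317666 − 2302862| = 14804.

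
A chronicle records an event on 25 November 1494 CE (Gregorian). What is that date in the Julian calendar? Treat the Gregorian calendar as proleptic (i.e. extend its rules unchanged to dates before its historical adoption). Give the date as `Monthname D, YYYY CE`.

At this point the Julian calendar is 9 days behind the Gregorian.
25 November 1494 Gregorian − 9 days → 16 November 1494 Julian.

November 16, 1494 CE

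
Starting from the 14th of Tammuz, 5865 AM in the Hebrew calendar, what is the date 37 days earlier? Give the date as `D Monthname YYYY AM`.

7 Sivan 5865 AM

Counting 37 days back from JDN 2490073 reaches JDN 2490036, which is 7 Sivan 5865 AM.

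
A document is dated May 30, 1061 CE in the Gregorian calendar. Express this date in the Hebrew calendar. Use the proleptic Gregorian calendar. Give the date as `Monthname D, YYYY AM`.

Both dates share Julian Day Number 2108732; in the Hebrew calendar that is 3 Sivan 4821 AM.

Sivan 3, 4821 AM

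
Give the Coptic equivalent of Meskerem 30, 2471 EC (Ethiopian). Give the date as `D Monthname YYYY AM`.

30 Thout 2195 AM

Julian Day Number of the source date = 2626417.
Converting JDN 2626417 to the Coptic calendar gives 30 Thout 2195 AM.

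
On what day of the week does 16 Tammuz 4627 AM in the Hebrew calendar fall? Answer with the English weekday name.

In the proleptic Gregorian calendar this is 27 June 867 (JDN 2037903).
Since JDN mod 7 = 0 (0 = Monday), the day is Monday.

Monday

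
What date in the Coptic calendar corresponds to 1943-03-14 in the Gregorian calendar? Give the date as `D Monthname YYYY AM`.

Both dates share Julian Day Number 2430798; in the Coptic calendar that is 5 Paremhat 1659 AM.

5 Paremhat 1659 AM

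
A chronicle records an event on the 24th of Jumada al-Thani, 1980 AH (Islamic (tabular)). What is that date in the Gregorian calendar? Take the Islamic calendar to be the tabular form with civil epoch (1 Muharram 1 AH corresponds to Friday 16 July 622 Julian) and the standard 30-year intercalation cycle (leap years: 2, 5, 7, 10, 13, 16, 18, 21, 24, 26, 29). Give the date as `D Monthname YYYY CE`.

1 February 2543 CE

Julian Day Number of the source date = 2649903.
Converting JDN 2649903 to the Gregorian calendar gives 1 February 2543 CE.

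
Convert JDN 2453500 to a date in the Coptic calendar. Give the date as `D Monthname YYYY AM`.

1 Pashons 1721 AM

JDN 2453500 is 9 May 2005 in the Gregorian calendar.
In the Coptic calendar that day is 1 Pashons 1721 AM.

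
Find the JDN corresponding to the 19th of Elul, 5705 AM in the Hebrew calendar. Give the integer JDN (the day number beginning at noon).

2431696

In the Gregorian calendar the same day is 28 August 1945.
JDN 2400001 is 17 November 1858 CE (Gregorian), MJD 0; the target day is +31695 days from there, so JDN = 2431696.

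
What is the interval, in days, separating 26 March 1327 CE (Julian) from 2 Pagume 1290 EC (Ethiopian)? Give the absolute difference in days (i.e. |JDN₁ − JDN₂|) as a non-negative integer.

10440

JDN of the first date = 2205829.
JDN of the second date = 2195389.
|2195389 − 2205829| = 10440.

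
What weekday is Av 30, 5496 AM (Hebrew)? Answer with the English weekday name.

Tuesday

Equivalently 7 August 1736 Gregorian, JDN 2355340.
JDN 2355340 mod 7 = 1, and JDN 0 was a Monday, so this is a Tuesday.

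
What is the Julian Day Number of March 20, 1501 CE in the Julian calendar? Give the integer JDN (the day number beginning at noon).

Equivalently 30 March 1501 (proleptic Gregorian).
JDN 2451545 is 1 January 2000 CE (Gregorian); the target day is −182168 days from there, so JDN = 2269377.

2269377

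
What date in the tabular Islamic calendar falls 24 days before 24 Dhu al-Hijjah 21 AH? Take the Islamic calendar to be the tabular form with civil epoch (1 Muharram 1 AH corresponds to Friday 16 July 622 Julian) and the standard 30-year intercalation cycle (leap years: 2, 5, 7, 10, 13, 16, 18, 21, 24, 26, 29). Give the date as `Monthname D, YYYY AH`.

JDN of 24 Dhu al-Hijjah 21 AH = 1955875.
1955875 − 24 = 1955851.
JDN 1955851 in the tabular Islamic calendar is Dhu al-Qa'dah 30, 21 AH.

Dhu al-Qa'dah 30, 21 AH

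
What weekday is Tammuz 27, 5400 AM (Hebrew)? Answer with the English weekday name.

Equivalently 17 July 1640 Gregorian, JDN 2320256.
Since JDN mod 7 = 1 (0 = Monday), the day is Tuesday.

Tuesday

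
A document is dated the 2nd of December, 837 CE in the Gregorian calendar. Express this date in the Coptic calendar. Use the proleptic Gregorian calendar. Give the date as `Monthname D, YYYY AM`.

Julian Day Number of the source date = 2027104.
Converting JDN 2027104 to the Coptic calendar gives 2 Koiak 554 AM.

Koiak 2, 554 AM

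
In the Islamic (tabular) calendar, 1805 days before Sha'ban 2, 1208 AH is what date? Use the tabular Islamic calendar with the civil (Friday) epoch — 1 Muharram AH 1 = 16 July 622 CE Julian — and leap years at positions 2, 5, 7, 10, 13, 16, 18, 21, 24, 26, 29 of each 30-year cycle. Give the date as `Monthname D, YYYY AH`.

Jumada al-Thani 28, 1203 AH

Counting 1805 days back from JDN 2376369 reaches JDN 2374564, which is Jumada al-Thani 28, 1203 AH.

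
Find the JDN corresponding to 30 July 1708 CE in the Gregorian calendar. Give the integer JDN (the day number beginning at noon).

JDN 2299161 is 15 October 1582 CE (Gregorian); the target day is +45944 days from there, so JDN = 2345105.

2345105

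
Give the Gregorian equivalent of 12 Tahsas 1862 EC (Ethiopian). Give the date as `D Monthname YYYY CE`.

20 December 1869 CE

Both dates share Julian Day Number 2404052; in the Gregorian calendar that is 20 December 1869 CE.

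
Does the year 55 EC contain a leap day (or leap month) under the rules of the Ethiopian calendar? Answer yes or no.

yes

55 mod 4 = 3; in the Ethiopian calendar a year is leap when year mod 4 = 3, so it is a leap year.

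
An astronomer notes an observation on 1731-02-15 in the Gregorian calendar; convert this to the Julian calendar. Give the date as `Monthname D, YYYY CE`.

The Julian–Gregorian offset here is 11 days (Julian trailing).
15 February 1731 Gregorian − 11 days → 4 February 1731 Julian.

February 4, 1731 CE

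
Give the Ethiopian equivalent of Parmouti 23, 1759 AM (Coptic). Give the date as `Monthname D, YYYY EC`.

Miyazya 23, 2035 EC

Julian Day Number of the source date = 2467371.
Converting JDN 2467371 to the Ethiopian calendar gives 23 Miyazya 2035 EC.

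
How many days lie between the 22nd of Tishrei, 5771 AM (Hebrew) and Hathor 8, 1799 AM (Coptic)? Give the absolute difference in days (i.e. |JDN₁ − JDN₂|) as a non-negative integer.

26346

JDN of the first date = 2455470.
JDN of the second date = 2481816.
|2481816 − 2455470| = 26346.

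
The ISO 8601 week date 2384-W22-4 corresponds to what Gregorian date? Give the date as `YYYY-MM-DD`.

ISO week 1 of 2384 is the week containing the first Thursday of 2384.
Week 22, day 4 (Thursday) lands on 2384-05-31.

2384-05-31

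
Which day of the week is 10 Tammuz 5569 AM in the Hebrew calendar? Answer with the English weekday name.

Saturday

This is JDN 2381958 (24 June 1809 Gregorian).
JDN 2381958 mod 7 = 5, and JDN 0 was a Monday, so this is a Saturday.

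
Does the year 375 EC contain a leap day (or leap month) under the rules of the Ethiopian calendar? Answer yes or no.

375 mod 4 = 3; in the Ethiopian calendar a year is leap when year mod 4 = 3, so it is a leap year.

yes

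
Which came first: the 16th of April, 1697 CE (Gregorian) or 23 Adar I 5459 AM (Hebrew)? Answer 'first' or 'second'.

first

Converting both to JDN: 2340983 vs 2341660; the smaller is the first.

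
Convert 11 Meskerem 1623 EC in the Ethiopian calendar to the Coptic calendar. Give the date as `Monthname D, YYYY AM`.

The source date corresponds to 18 September 1630 in the Gregorian calendar (JDN 2316666).
That day falls on 11 Thout 1347 AM in the Coptic calendar.

Thout 11, 1347 AM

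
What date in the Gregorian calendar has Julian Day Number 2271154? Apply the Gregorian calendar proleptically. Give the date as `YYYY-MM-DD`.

Counting from JDN 2299161 = 15 Oct 1582 gives an offset of -28007 days.

1506-02-09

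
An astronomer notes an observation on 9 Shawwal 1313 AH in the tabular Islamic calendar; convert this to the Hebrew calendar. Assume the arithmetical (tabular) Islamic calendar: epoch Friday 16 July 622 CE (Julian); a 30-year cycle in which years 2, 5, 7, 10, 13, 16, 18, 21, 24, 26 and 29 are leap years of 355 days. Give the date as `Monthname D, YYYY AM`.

Nisan 10, 5656 AM

Julian Day Number of the source date = 2413643.
Converting JDN 2413643 to the Hebrew calendar gives 10 Nisan 5656 AM.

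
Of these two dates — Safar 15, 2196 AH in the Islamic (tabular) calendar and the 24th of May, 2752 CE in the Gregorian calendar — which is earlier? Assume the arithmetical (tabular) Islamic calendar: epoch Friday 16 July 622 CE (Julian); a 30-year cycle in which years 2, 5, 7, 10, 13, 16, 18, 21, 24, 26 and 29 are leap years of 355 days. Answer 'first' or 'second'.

first

Converting both to JDN: 2726319 vs 2726351; the smaller is the first.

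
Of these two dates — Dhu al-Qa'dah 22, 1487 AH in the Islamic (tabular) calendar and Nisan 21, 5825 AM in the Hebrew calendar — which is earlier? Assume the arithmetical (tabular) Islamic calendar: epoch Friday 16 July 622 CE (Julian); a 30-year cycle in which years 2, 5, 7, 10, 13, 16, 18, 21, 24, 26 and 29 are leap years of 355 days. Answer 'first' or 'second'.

first

First date → JDN 2475345; second date → JDN 2475403.
JDN 2475345 < JDN 2475403, so the first date is earlier.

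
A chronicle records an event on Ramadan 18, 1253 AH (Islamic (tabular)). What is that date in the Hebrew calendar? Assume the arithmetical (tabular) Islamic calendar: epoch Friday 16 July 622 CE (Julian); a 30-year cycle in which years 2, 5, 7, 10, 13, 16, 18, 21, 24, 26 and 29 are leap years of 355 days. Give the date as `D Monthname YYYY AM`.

18 Kislev 5598 AM

Both dates share Julian Day Number 2392360; in the Hebrew calendar that is 18 Kislev 5598 AM.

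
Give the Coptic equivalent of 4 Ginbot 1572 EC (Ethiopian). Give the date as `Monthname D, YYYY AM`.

Pashons 4, 1296 AM

Both dates share Julian Day Number 2298272; in the Coptic calendar that is 4 Pashons 1296 AM.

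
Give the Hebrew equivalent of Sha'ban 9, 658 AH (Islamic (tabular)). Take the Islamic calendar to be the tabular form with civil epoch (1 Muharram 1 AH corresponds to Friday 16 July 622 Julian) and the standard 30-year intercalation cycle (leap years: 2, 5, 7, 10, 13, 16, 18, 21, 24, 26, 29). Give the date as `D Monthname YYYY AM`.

Julian Day Number of the source date = 2181474.
Converting JDN 2181474 to the Hebrew calendar gives 11 Av 5020 AM.

11 Av 5020 AM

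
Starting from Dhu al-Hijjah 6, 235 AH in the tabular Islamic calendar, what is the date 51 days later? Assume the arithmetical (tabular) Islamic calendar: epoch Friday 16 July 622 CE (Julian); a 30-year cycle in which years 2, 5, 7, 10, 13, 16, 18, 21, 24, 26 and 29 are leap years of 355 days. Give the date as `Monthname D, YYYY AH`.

The starting date is JDN 2031692; 2031692 + 51 = 2031743.
JDN 2031743 corresponds to Muharram 28, 236 AH.

Muharram 28, 236 AH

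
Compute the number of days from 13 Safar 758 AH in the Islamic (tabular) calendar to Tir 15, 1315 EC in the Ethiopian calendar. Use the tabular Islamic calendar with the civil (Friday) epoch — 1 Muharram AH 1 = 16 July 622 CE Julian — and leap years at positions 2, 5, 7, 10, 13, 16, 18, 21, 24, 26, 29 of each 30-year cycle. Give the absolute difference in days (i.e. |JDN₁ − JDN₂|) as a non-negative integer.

12445

First date → JDN 2216738; second date → JDN 2204293.
The interval is |2216738 − 2204293| = 12445 days.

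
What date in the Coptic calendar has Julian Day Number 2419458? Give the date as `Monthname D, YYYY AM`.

Meshir 17, 1628 AM

JDN 2419458 is 25 February 1912 in the Gregorian calendar.
In the Coptic calendar that day is Meshir 17, 1628 AM.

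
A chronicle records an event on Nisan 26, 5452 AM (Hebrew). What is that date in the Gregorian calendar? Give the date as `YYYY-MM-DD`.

Both dates share Julian Day Number 2339153; in the Gregorian calendar that is 12 April 1692 CE.

1692-04-12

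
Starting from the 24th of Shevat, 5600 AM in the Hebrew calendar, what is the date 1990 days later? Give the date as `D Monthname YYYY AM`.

JDN of the 24th of Shevat, 5600 AM = 2393134.
2393134 + 1990 = 2395124.
JDN 2395124 in the Hebrew calendar is 6 Tammuz 5605 AM.

6 Tammuz 5605 AM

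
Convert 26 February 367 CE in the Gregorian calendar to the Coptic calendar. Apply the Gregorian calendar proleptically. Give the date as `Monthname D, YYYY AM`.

Julian Day Number of the source date = 1855160.
Converting JDN 1855160 to the Coptic calendar gives 1 Paremhat 83 AM.

Paremhat 1, 83 AM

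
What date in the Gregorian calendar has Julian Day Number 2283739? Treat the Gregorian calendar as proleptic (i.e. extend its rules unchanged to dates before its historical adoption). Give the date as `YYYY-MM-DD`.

1540-07-25

JDN 2451545 is 1 Jan 2000; 2283739 is −167806 days from there.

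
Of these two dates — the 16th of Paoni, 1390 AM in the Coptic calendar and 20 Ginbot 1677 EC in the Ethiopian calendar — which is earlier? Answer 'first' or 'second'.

The two dates have Julian Day Numbers 2332647 and 2336639 respectively.
Since 2332647 < 2336639, the first date comes first.

first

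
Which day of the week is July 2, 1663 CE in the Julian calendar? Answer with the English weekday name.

Thursday

This is JDN 2328651 (12 July 1663 Gregorian).
2328651 ≡ 3 (mod 7); counting from Monday = 0 gives Thursday.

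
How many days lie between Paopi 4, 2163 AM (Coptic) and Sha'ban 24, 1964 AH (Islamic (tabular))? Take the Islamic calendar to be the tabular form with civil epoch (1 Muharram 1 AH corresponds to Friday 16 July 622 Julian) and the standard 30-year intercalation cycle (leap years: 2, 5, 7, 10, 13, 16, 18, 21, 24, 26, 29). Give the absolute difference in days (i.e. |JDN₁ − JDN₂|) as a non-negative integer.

JDN of the first date = 2614733.
JDN of the second date = 2644292.
|2644292 − 2614733| = 29559.

29559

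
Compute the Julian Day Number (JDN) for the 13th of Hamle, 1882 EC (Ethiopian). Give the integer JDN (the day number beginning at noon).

In the Gregorian calendar the same day is 19 July 1890.
JDN 2299161 is 15 October 1582 CE (Gregorian); the target day is +112407 days from there, so JDN = 2411568.

2411568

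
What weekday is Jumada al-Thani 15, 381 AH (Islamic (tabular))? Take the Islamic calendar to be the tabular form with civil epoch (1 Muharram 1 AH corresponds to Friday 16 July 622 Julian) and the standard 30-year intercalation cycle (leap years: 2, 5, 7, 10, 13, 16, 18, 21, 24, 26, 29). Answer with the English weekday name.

Saturday

Equivalently 3 September 991 Gregorian, JDN 2083261.
JDN 2083261 mod 7 = 5, and JDN 0 was a Monday, so this is a Saturday.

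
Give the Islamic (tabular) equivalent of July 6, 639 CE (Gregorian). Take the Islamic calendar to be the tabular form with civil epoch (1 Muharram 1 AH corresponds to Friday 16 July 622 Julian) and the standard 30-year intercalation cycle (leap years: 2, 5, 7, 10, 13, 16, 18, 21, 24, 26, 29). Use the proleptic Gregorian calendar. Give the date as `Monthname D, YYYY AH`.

Jumada al-Thani 25, 18 AH

Both dates share Julian Day Number 1954636; in the tabular Islamic calendar that is 25 Jumada al-Thani 18 AH.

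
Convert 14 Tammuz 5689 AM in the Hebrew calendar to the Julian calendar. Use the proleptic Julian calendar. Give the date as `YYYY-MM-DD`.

1929-07-09

Both dates share Julian Day Number 2425815; in the Julian calendar that is 9 July 1929 CE.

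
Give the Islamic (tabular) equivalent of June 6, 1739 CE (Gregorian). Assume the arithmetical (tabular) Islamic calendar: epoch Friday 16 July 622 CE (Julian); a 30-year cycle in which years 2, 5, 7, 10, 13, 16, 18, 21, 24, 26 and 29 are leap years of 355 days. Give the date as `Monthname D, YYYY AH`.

Safar 28, 1152 AH

Both dates share Julian Day Number 2356373; in the tabular Islamic calendar that is 28 Safar 1152 AH.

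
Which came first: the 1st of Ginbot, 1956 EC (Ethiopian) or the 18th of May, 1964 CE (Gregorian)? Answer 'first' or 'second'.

Converting both to JDN: 2438525 vs 2438534; the smaller is the first.

first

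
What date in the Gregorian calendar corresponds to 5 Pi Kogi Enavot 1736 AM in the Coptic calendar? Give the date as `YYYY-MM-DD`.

2020-09-10

Julian Day Number of the source date = 2459103.
Converting JDN 2459103 to the Gregorian calendar gives 10 September 2020 CE.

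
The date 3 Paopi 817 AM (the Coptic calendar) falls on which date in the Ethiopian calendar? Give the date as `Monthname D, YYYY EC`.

Tikimt 3, 1093 EC

Both dates share Julian Day Number 2123106; in the Ethiopian calendar that is 3 Tikimt 1093 EC.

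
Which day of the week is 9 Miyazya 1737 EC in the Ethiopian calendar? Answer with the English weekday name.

In the Gregorian calendar this is 15 April 1745 (JDN 2358513).
Since JDN mod 7 = 3 (0 = Monday), the day is Thursday.

Thursday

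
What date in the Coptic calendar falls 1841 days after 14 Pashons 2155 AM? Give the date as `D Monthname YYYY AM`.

JDN of 14 Pashons 2155 AM = 2612031.
2612031 + 1841 = 2613872.
JDN 2613872 in the Coptic calendar is 28 Pashons 2160 AM.

28 Pashons 2160 AM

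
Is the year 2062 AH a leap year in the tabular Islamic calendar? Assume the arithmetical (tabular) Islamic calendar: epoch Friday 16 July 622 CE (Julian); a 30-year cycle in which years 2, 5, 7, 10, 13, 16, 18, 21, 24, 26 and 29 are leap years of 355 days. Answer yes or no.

Year 2062 AH is year 22 of its 30-year cycle; leap positions are 2, 5, 7, 10, 13, 16, 18, 21, 24, 26, 29, so it is a common year (354 days).

no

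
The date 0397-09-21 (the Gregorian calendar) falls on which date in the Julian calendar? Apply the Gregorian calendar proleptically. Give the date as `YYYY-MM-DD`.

0397-09-20

The Julian–Gregorian offset here is 1 day (Julian trailing).
21 September 397 Gregorian − 1 day → 20 September 397 Julian.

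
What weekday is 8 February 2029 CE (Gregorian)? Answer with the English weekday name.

Thursday

JDN 2462176 mod 7 = 3, and JDN 0 was a Monday, so this is a Thursday.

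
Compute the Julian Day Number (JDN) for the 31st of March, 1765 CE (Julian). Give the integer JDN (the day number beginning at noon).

2365814

Equivalently 11 April 1765 (Gregorian).
JDN 2400001 is 17 November 1858 CE (Gregorian), MJD 0; the target day is −34187 days from there, so JDN = 2365814.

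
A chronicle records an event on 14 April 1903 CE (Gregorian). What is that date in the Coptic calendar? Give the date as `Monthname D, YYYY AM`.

Parmouti 6, 1619 AM

Both dates share Julian Day Number 2416219; in the Coptic calendar that is 6 Parmouti 1619 AM.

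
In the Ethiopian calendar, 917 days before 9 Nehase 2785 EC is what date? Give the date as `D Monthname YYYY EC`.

Counting 917 days back from JDN 2741415 reaches JDN 2740498, which is 3 Yekatit 2783 EC.

3 Yekatit 2783 EC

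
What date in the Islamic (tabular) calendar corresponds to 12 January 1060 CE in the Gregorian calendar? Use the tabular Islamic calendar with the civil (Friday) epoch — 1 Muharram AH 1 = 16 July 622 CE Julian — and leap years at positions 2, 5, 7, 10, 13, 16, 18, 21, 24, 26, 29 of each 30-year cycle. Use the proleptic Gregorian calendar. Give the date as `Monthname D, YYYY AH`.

Julian Day Number of the source date = 2108228.
Converting JDN 2108228 to the tabular Islamic calendar gives 29 Dhu al-Qa'dah 451 AH.

Dhu al-Qa'dah 29, 451 AH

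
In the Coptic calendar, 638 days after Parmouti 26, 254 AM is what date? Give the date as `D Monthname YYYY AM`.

23 Tobi 256 AM

The starting date is JDN 1917673; 1917673 + 638 = 1918311.
JDN 1918311 corresponds to 23 Tobi 256 AM.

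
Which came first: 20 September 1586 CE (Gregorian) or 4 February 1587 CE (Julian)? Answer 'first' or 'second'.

The two dates have Julian Day Numbers 2300597 and 2300744 respectively.
Since 2300597 < 2300744, the first date comes first.

first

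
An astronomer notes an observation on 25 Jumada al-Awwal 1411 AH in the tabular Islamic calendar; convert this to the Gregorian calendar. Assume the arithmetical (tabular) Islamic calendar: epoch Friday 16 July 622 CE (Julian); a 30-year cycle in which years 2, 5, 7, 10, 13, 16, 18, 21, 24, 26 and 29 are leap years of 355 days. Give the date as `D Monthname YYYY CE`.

13 December 1990 CE

Both dates share Julian Day Number 2448239; in the Gregorian calendar that is 13 December 1990 CE.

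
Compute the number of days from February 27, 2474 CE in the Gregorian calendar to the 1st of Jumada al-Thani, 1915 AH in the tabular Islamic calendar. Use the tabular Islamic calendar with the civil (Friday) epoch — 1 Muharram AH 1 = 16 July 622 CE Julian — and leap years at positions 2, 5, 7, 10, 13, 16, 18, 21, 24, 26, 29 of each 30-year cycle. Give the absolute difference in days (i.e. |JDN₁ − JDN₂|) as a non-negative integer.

2118

First date → JDN 2624728; second date → JDN 2626846.
The interval is |2624728 − 2626846| = 2118 days.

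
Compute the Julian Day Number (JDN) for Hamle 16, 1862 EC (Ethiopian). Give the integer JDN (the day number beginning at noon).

In the Gregorian calendar the same day is 22 July 1870.
JDN 2400001 is 17 November 1858 CE (Gregorian), MJD 0; the target day is +4265 days from there, so JDN = 2404266.

2404266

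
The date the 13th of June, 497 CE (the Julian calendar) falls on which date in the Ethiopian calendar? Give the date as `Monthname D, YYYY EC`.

The source date corresponds to 14 June 497 in the proleptic Gregorian calendar (JDN 1902751).
That day falls on 19 Sene 489 EC in the Ethiopian calendar.

Sene 19, 489 EC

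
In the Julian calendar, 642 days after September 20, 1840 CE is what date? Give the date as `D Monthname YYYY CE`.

Counting 642 days forward from JDN 2393381 reaches JDN 2394023, which is 24 June 1842 CE.

24 June 1842 CE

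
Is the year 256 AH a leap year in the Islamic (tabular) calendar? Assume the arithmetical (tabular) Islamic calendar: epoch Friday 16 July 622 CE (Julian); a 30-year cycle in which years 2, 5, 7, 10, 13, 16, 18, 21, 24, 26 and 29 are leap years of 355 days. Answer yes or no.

Year 256 AH is year 16 of its 30-year cycle; leap positions are 2, 5, 7, 10, 13, 16, 18, 21, 24, 26, 29, so it is a leap year (355 days).

yes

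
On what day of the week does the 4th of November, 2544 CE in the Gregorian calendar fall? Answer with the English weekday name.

Wednesday

JDN 2650545 mod 7 = 2, and JDN 0 was a Monday, so this is a Wednesday.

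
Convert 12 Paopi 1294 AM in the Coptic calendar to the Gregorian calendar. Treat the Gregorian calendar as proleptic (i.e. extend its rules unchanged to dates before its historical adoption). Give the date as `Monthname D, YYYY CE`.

October 19, 1577 CE

Julian Day Number of the source date = 2297339.
Converting JDN 2297339 to the Gregorian calendar gives 19 October 1577 CE.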